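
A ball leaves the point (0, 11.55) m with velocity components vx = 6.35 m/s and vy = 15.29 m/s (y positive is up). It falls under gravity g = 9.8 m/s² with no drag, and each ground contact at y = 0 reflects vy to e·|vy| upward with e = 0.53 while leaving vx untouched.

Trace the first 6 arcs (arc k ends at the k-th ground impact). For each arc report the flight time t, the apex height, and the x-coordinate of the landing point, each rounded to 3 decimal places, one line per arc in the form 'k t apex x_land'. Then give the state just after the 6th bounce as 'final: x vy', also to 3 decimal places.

1 3.749 23.478 23.807
2 2.320 6.595 38.541
3 1.230 1.853 46.349
4 0.652 0.520 50.488
5 0.345 0.146 52.682
6 0.183 0.041 53.844
final: 53.844 0.475

Arc 1: start y=11.550, vy=15.290 → t=3.749, apex=23.478, x_land=23.807, impact vy=-21.451
  bounce: vy ← 0.53·21.451 = 11.369
Arc 2: start y=0.000, vy=11.369 → t=2.320, apex=6.595, x_land=38.541, impact vy=-11.369
  bounce: vy ← 0.53·11.369 = 6.026
Arc 3: start y=0.000, vy=6.026 → t=1.230, apex=1.853, x_land=46.349, impact vy=-6.026
  bounce: vy ← 0.53·6.026 = 3.194
Arc 4: start y=0.000, vy=3.194 → t=0.652, apex=0.520, x_land=50.488, impact vy=-3.194
  bounce: vy ← 0.53·3.194 = 1.693
Arc 5: start y=0.000, vy=1.693 → t=0.345, apex=0.146, x_land=52.682, impact vy=-1.693
  bounce: vy ← 0.53·1.693 = 0.897
Arc 6: start y=0.000, vy=0.897 → t=0.183, apex=0.041, x_land=53.844, impact vy=-0.897
  bounce: vy ← 0.53·0.897 = 0.475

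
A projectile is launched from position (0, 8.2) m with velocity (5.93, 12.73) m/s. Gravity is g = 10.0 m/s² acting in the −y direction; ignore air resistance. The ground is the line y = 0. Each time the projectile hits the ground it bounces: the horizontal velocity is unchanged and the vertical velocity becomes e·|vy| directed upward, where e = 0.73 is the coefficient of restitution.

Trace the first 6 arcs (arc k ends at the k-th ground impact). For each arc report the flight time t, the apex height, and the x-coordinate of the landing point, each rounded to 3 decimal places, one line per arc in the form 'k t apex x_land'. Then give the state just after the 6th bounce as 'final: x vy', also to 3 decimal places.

Arc 1: start y=8.200, vy=12.730 → t=3.079, apex=16.303, x_land=18.257, impact vy=-18.057
  bounce: vy ← 0.73·18.057 = 13.182
Arc 2: start y=0.000, vy=13.182 → t=2.636, apex=8.688, x_land=33.890, impact vy=-13.182
  bounce: vy ← 0.73·13.182 = 9.623
Arc 3: start y=0.000, vy=9.623 → t=1.925, apex=4.630, x_land=45.302, impact vy=-9.623
  bounce: vy ← 0.73·9.623 = 7.024
Arc 4: start y=0.000, vy=7.024 → t=1.405, apex=2.467, x_land=53.633, impact vy=-7.024
  bounce: vy ← 0.73·7.024 = 5.128
Arc 5: start y=0.000, vy=5.128 → t=1.026, apex=1.315, x_land=59.715, impact vy=-5.128
  bounce: vy ← 0.73·5.128 = 3.743
Arc 6: start y=0.000, vy=3.743 → t=0.749, apex=0.701, x_land=64.155, impact vy=-3.743
  bounce: vy ← 0.73·3.743 = 2.733

1 3.079 16.303 18.257
2 2.636 8.688 33.890
3 1.925 4.630 45.302
4 1.405 2.467 53.633
5 1.026 1.315 59.715
6 0.749 0.701 64.155
final: 64.155 2.733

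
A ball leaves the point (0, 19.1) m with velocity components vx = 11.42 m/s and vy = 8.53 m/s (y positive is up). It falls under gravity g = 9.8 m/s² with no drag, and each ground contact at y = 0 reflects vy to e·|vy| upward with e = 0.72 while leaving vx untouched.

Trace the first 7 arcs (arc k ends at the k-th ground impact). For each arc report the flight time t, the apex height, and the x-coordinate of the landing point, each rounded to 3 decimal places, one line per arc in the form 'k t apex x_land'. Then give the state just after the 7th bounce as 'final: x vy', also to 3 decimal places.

1 3.028 22.812 34.581
2 3.107 11.826 70.063
3 2.237 6.131 95.611
4 1.611 3.178 114.005
5 1.160 1.648 127.249
6 0.835 0.854 136.784
7 0.601 0.443 143.650
final: 143.650 2.121

Arc 1: start y=19.100, vy=8.530 → t=3.028, apex=22.812, x_land=34.581, impact vy=-21.145
  bounce: vy ← 0.72·21.145 = 15.225
Arc 2: start y=0.000, vy=15.225 → t=3.107, apex=11.826, x_land=70.063, impact vy=-15.225
  bounce: vy ← 0.72·15.225 = 10.962
Arc 3: start y=0.000, vy=10.962 → t=2.237, apex=6.131, x_land=95.611, impact vy=-10.962
  bounce: vy ← 0.72·10.962 = 7.892
Arc 4: start y=0.000, vy=7.892 → t=1.611, apex=3.178, x_land=114.005, impact vy=-7.892
  bounce: vy ← 0.72·7.892 = 5.683
Arc 5: start y=0.000, vy=5.683 → t=1.160, apex=1.648, x_land=127.249, impact vy=-5.683
  bounce: vy ← 0.72·5.683 = 4.091
Arc 6: start y=0.000, vy=4.091 → t=0.835, apex=0.854, x_land=136.784, impact vy=-4.091
  bounce: vy ← 0.72·4.091 = 2.946
Arc 7: start y=0.000, vy=2.946 → t=0.601, apex=0.443, x_land=143.650, impact vy=-2.946
  bounce: vy ← 0.72·2.946 = 2.121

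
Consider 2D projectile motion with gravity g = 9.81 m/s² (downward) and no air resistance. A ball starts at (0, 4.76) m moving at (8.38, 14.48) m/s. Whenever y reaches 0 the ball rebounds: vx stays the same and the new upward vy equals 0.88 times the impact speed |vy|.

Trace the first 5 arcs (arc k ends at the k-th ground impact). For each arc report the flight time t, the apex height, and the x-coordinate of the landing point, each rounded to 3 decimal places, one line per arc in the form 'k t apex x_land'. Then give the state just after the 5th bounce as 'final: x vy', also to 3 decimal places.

1 3.251 15.447 27.240
2 3.123 11.962 53.413
3 2.748 9.263 76.445
4 2.419 7.173 96.714
5 2.128 5.555 114.550
final: 114.550 9.187

Arc 1: start y=4.760, vy=14.480 → t=3.251, apex=15.447, x_land=27.240, impact vy=-17.409
  bounce: vy ← 0.88·17.409 = 15.320
Arc 2: start y=0.000, vy=15.320 → t=3.123, apex=11.962, x_land=53.413, impact vy=-15.320
  bounce: vy ← 0.88·15.320 = 13.481
Arc 3: start y=0.000, vy=13.481 → t=2.748, apex=9.263, x_land=76.445, impact vy=-13.481
  bounce: vy ← 0.88·13.481 = 11.864
Arc 4: start y=0.000, vy=11.864 → t=2.419, apex=7.173, x_land=96.714, impact vy=-11.864
  bounce: vy ← 0.88·11.864 = 10.440
Arc 5: start y=0.000, vy=10.440 → t=2.128, apex=5.555, x_land=114.550, impact vy=-10.440
  bounce: vy ← 0.88·10.440 = 9.187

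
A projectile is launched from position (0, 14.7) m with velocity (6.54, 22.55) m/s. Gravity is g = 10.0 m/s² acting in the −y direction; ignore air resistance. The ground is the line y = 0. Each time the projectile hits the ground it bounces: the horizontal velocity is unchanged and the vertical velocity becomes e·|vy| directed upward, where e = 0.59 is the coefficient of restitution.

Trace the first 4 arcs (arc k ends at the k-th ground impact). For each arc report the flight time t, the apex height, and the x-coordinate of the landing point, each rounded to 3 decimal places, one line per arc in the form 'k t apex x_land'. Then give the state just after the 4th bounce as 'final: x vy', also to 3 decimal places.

1 5.088 40.125 33.275
2 3.343 13.968 55.136
3 1.972 4.862 68.035
4 1.164 1.692 75.645
final: 75.645 3.433

Arc 1: start y=14.700, vy=22.550 → t=5.088, apex=40.125, x_land=33.275, impact vy=-28.328
  bounce: vy ← 0.59·28.328 = 16.714
Arc 2: start y=0.000, vy=16.714 → t=3.343, apex=13.968, x_land=55.136, impact vy=-16.714
  bounce: vy ← 0.59·16.714 = 9.861
Arc 3: start y=0.000, vy=9.861 → t=1.972, apex=4.862, x_land=68.035, impact vy=-9.861
  bounce: vy ← 0.59·9.861 = 5.818
Arc 4: start y=0.000, vy=5.818 → t=1.164, apex=1.692, x_land=75.645, impact vy=-5.818
  bounce: vy ← 0.59·5.818 = 3.433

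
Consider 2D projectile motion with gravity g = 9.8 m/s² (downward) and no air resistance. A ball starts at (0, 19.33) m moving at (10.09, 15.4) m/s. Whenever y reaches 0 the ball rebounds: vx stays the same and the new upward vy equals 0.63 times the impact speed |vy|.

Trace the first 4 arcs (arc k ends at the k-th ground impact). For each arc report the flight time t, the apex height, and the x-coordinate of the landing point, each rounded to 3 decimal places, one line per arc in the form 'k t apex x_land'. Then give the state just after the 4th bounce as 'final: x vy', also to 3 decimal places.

1 4.104 31.430 41.410
2 3.191 12.475 73.609
3 2.010 4.951 93.894
4 1.267 1.965 106.673
final: 106.673 3.910

Arc 1: start y=19.330, vy=15.400 → t=4.104, apex=31.430, x_land=41.410, impact vy=-24.820
  bounce: vy ← 0.63·24.820 = 15.637
Arc 2: start y=0.000, vy=15.637 → t=3.191, apex=12.475, x_land=73.609, impact vy=-15.637
  bounce: vy ← 0.63·15.637 = 9.851
Arc 3: start y=0.000, vy=9.851 → t=2.010, apex=4.951, x_land=93.894, impact vy=-9.851
  bounce: vy ← 0.63·9.851 = 6.206
Arc 4: start y=0.000, vy=6.206 → t=1.267, apex=1.965, x_land=106.673, impact vy=-6.206
  bounce: vy ← 0.63·6.206 = 3.910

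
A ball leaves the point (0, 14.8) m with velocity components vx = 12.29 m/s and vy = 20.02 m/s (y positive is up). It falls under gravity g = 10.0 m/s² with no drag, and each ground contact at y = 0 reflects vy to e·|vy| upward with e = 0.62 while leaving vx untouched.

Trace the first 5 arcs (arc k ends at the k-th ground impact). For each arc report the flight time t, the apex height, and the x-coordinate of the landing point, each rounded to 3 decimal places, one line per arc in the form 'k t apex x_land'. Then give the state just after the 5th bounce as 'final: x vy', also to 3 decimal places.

Arc 1: start y=14.800, vy=20.020 → t=4.642, apex=34.840, x_land=57.046, impact vy=-26.397
  bounce: vy ← 0.62·26.397 = 16.366
Arc 2: start y=0.000, vy=16.366 → t=3.273, apex=13.393, x_land=97.274, impact vy=-16.366
  bounce: vy ← 0.62·16.366 = 10.147
Arc 3: start y=0.000, vy=10.147 → t=2.029, apex=5.148, x_land=122.216, impact vy=-10.147
  bounce: vy ← 0.62·10.147 = 6.291
Arc 4: start y=0.000, vy=6.291 → t=1.258, apex=1.979, x_land=137.679, impact vy=-6.291
  bounce: vy ← 0.62·6.291 = 3.901
Arc 5: start y=0.000, vy=3.901 → t=0.780, apex=0.761, x_land=147.267, impact vy=-3.901
  bounce: vy ← 0.62·3.901 = 2.418

1 4.642 34.840 57.046
2 3.273 13.393 97.274
3 2.029 5.148 122.216
4 1.258 1.979 137.679
5 0.780 0.761 147.267
final: 147.267 2.418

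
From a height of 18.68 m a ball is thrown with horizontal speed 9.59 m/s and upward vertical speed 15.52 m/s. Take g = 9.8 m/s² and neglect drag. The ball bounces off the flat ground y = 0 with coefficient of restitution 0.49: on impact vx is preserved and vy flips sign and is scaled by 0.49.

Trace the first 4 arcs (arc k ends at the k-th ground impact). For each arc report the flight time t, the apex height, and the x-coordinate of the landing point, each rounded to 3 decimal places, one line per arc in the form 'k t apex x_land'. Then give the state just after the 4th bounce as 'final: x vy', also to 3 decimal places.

Arc 1: start y=18.680, vy=15.520 → t=4.098, apex=30.969, x_land=39.297, impact vy=-24.637
  bounce: vy ← 0.49·24.637 = 12.072
Arc 2: start y=0.000, vy=12.072 → t=2.464, apex=7.436, x_land=62.924, impact vy=-12.072
  bounce: vy ← 0.49·12.072 = 5.915
Arc 3: start y=0.000, vy=5.915 → t=1.207, apex=1.785, x_land=74.501, impact vy=-5.915
  bounce: vy ← 0.49·5.915 = 2.899
Arc 4: start y=0.000, vy=2.899 → t=0.592, apex=0.429, x_land=80.174, impact vy=-2.899
  bounce: vy ← 0.49·2.899 = 1.420

1 4.098 30.969 39.297
2 2.464 7.436 62.924
3 1.207 1.785 74.501
4 0.592 0.429 80.174
final: 80.174 1.420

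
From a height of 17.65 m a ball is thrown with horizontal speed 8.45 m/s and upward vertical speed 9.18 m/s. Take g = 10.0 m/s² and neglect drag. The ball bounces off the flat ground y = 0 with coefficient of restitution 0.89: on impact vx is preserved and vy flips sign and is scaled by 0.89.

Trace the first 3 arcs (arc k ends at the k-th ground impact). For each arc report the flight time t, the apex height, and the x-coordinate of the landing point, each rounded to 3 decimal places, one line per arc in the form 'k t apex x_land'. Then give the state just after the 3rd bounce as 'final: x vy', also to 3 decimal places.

1 3.009 21.864 25.427
2 3.722 17.318 56.879
3 3.313 13.718 84.872
final: 84.872 14.742

Arc 1: start y=17.650, vy=9.180 → t=3.009, apex=21.864, x_land=25.427, impact vy=-20.911
  bounce: vy ← 0.89·20.911 = 18.611
Arc 2: start y=0.000, vy=18.611 → t=3.722, apex=17.318, x_land=56.879, impact vy=-18.611
  bounce: vy ← 0.89·18.611 = 16.564
Arc 3: start y=0.000, vy=16.564 → t=3.313, apex=13.718, x_land=84.872, impact vy=-16.564
  bounce: vy ← 0.89·16.564 = 14.742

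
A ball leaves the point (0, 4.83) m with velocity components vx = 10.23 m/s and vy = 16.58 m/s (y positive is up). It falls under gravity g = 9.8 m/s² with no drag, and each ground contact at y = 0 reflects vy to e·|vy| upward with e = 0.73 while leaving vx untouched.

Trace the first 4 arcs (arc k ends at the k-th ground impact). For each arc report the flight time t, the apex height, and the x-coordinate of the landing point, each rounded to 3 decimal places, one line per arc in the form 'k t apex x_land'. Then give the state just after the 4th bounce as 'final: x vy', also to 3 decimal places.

Arc 1: start y=4.830, vy=16.580 → t=3.653, apex=18.855, x_land=37.375, impact vy=-19.224
  bounce: vy ← 0.73·19.224 = 14.034
Arc 2: start y=0.000, vy=14.034 → t=2.864, apex=10.048, x_land=66.674, impact vy=-14.034
  bounce: vy ← 0.73·14.034 = 10.245
Arc 3: start y=0.000, vy=10.245 → t=2.091, apex=5.355, x_land=88.062, impact vy=-10.245
  bounce: vy ← 0.73·10.245 = 7.478
Arc 4: start y=0.000, vy=7.478 → t=1.526, apex=2.853, x_land=103.675, impact vy=-7.478
  bounce: vy ← 0.73·7.478 = 5.459

1 3.653 18.855 37.375
2 2.864 10.048 66.674
3 2.091 5.355 88.062
4 1.526 2.853 103.675
final: 103.675 5.459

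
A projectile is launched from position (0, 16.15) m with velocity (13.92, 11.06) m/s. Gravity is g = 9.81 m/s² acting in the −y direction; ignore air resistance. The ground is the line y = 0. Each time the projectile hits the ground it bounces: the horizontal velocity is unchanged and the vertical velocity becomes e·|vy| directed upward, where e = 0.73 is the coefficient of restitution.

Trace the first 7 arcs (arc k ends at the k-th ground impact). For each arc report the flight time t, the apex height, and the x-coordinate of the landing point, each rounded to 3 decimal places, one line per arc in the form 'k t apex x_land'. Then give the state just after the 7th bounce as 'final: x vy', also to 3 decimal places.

Arc 1: start y=16.150, vy=11.060 → t=3.264, apex=22.385, x_land=45.431, impact vy=-20.957
  bounce: vy ← 0.73·20.957 = 15.298
Arc 2: start y=0.000, vy=15.298 → t=3.119, apex=11.929, x_land=88.846, impact vy=-15.298
  bounce: vy ← 0.73·15.298 = 11.168
Arc 3: start y=0.000, vy=11.168 → t=2.277, apex=6.357, x_land=120.540, impact vy=-11.168
  bounce: vy ← 0.73·11.168 = 8.153
Arc 4: start y=0.000, vy=8.153 → t=1.662, apex=3.388, x_land=143.676, impact vy=-8.153
  bounce: vy ← 0.73·8.153 = 5.951
Arc 5: start y=0.000, vy=5.951 → t=1.213, apex=1.805, x_land=160.566, impact vy=-5.951
  bounce: vy ← 0.73·5.951 = 4.344
Arc 6: start y=0.000, vy=4.344 → t=0.886, apex=0.962, x_land=172.895, impact vy=-4.344
  bounce: vy ← 0.73·4.344 = 3.171
Arc 7: start y=0.000, vy=3.171 → t=0.647, apex=0.513, x_land=181.895, impact vy=-3.171
  bounce: vy ← 0.73·3.171 = 2.315

1 3.264 22.385 45.431
2 3.119 11.929 88.846
3 2.277 6.357 120.540
4 1.662 3.388 143.676
5 1.213 1.805 160.566
6 0.886 0.962 172.895
7 0.647 0.513 181.895
final: 181.895 2.315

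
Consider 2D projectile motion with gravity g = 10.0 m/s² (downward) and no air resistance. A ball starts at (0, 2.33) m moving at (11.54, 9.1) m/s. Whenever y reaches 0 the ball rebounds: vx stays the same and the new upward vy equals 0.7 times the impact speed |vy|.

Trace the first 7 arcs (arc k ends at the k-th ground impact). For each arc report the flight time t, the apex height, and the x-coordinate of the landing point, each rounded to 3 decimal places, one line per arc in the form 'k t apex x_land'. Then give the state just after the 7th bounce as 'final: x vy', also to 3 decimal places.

Arc 1: start y=2.330, vy=9.100 → t=2.048, apex=6.470, x_land=23.629, impact vy=-11.376
  bounce: vy ← 0.7·11.376 = 7.963
Arc 2: start y=0.000, vy=7.963 → t=1.593, apex=3.171, x_land=42.008, impact vy=-7.963
  bounce: vy ← 0.7·7.963 = 5.574
Arc 3: start y=0.000, vy=5.574 → t=1.115, apex=1.554, x_land=54.873, impact vy=-5.574
  bounce: vy ← 0.7·5.574 = 3.902
Arc 4: start y=0.000, vy=3.902 → t=0.780, apex=0.761, x_land=63.879, impact vy=-3.902
  bounce: vy ← 0.7·3.902 = 2.731
Arc 5: start y=0.000, vy=2.731 → t=0.546, apex=0.373, x_land=70.183, impact vy=-2.731
  bounce: vy ← 0.7·2.731 = 1.912
Arc 6: start y=0.000, vy=1.912 → t=0.382, apex=0.183, x_land=74.595, impact vy=-1.912
  bounce: vy ← 0.7·1.912 = 1.338
Arc 7: start y=0.000, vy=1.338 → t=0.268, apex=0.090, x_land=77.684, impact vy=-1.338
  bounce: vy ← 0.7·1.338 = 0.937

1 2.048 6.470 23.629
2 1.593 3.171 42.008
3 1.115 1.554 54.873
4 0.780 0.761 63.879
5 0.546 0.373 70.183
6 0.382 0.183 74.595
7 0.268 0.090 77.684
final: 77.684 0.937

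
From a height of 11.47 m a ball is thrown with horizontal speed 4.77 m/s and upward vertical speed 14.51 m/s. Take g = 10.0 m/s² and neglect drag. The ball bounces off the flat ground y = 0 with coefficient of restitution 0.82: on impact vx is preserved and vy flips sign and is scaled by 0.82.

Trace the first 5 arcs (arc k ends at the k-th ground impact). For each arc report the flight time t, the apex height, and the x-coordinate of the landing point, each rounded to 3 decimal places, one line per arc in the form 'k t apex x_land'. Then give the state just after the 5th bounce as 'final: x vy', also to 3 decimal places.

Arc 1: start y=11.470, vy=14.510 → t=3.548, apex=21.997, x_land=16.926, impact vy=-20.975
  bounce: vy ← 0.82·20.975 = 17.199
Arc 2: start y=0.000, vy=17.199 → t=3.440, apex=14.791, x_land=33.334, impact vy=-17.199
  bounce: vy ← 0.82·17.199 = 14.103
Arc 3: start y=0.000, vy=14.103 → t=2.821, apex=9.945, x_land=46.789, impact vy=-14.103
  bounce: vy ← 0.82·14.103 = 11.565
Arc 4: start y=0.000, vy=11.565 → t=2.313, apex=6.687, x_land=57.822, impact vy=-11.565
  bounce: vy ← 0.82·11.565 = 9.483
Arc 5: start y=0.000, vy=9.483 → t=1.897, apex=4.496, x_land=66.869, impact vy=-9.483
  bounce: vy ← 0.82·9.483 = 7.776

1 3.548 21.997 16.926
2 3.440 14.791 33.334
3 2.821 9.945 46.789
4 2.313 6.687 57.822
5 1.897 4.496 66.869
final: 66.869 7.776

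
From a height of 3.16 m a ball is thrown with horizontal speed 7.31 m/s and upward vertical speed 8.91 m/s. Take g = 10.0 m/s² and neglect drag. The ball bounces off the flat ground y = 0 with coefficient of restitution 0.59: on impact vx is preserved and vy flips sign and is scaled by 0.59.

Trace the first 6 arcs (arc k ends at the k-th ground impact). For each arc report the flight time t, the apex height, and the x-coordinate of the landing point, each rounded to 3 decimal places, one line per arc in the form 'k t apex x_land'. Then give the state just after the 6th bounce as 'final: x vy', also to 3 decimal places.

Arc 1: start y=3.160, vy=8.910 → t=2.085, apex=7.129, x_land=15.242, impact vy=-11.941
  bounce: vy ← 0.59·11.941 = 7.045
Arc 2: start y=0.000, vy=7.045 → t=1.409, apex=2.482, x_land=25.542, impact vy=-7.045
  bounce: vy ← 0.59·7.045 = 4.157
Arc 3: start y=0.000, vy=4.157 → t=0.831, apex=0.864, x_land=31.619, impact vy=-4.157
  bounce: vy ← 0.59·4.157 = 2.452
Arc 4: start y=0.000, vy=2.452 → t=0.490, apex=0.301, x_land=35.205, impact vy=-2.452
  bounce: vy ← 0.59·2.452 = 1.447
Arc 5: start y=0.000, vy=1.447 → t=0.289, apex=0.105, x_land=37.320, impact vy=-1.447
  bounce: vy ← 0.59·1.447 = 0.854
Arc 6: start y=0.000, vy=0.854 → t=0.171, apex=0.036, x_land=38.568, impact vy=-0.854
  bounce: vy ← 0.59·0.854 = 0.504

1 2.085 7.129 15.242
2 1.409 2.482 25.542
3 0.831 0.864 31.619
4 0.490 0.301 35.205
5 0.289 0.105 37.320
6 0.171 0.036 38.568
final: 38.568 0.504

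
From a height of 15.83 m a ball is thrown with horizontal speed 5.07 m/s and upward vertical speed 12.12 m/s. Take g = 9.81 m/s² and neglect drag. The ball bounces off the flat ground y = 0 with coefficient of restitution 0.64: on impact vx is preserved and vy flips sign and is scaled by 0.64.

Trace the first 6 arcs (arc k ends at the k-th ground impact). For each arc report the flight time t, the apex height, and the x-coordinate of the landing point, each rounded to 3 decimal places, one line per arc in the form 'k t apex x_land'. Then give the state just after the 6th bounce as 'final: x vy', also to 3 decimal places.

Arc 1: start y=15.830, vy=12.120 → t=3.416, apex=23.317, x_land=17.318, impact vy=-21.389
  bounce: vy ← 0.64·21.389 = 13.689
Arc 2: start y=0.000, vy=13.689 → t=2.791, apex=9.551, x_land=31.467, impact vy=-13.689
  bounce: vy ← 0.64·13.689 = 8.761
Arc 3: start y=0.000, vy=8.761 → t=1.786, apex=3.912, x_land=40.523, impact vy=-8.761
  bounce: vy ← 0.64·8.761 = 5.607
Arc 4: start y=0.000, vy=5.607 → t=1.143, apex=1.602, x_land=46.318, impact vy=-5.607
  bounce: vy ← 0.64·5.607 = 3.588
Arc 5: start y=0.000, vy=3.588 → t=0.732, apex=0.656, x_land=50.028, impact vy=-3.588
  bounce: vy ← 0.64·3.588 = 2.297
Arc 6: start y=0.000, vy=2.297 → t=0.468, apex=0.269, x_land=52.401, impact vy=-2.297
  bounce: vy ← 0.64·2.297 = 1.470

1 3.416 23.317 17.318
2 2.791 9.551 31.467
3 1.786 3.912 40.523
4 1.143 1.602 46.318
5 0.732 0.656 50.028
6 0.468 0.269 52.401
final: 52.401 1.470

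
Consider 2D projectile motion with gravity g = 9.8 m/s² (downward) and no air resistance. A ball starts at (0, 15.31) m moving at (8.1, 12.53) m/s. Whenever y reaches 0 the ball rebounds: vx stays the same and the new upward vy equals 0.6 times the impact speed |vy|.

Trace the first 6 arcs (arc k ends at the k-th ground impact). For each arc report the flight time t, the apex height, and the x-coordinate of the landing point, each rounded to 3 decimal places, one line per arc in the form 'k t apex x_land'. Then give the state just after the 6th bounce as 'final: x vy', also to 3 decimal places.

1 3.460 23.320 28.027
2 2.618 8.395 49.232
3 1.571 3.022 61.955
4 0.942 1.088 69.589
5 0.565 0.392 74.169
6 0.339 0.141 76.917
final: 76.917 0.997

Arc 1: start y=15.310, vy=12.530 → t=3.460, apex=23.320, x_land=28.027, impact vy=-21.379
  bounce: vy ← 0.6·21.379 = 12.828
Arc 2: start y=0.000, vy=12.828 → t=2.618, apex=8.395, x_land=49.232, impact vy=-12.828
  bounce: vy ← 0.6·12.828 = 7.697
Arc 3: start y=0.000, vy=7.697 → t=1.571, apex=3.022, x_land=61.955, impact vy=-7.697
  bounce: vy ← 0.6·7.697 = 4.618
Arc 4: start y=0.000, vy=4.618 → t=0.942, apex=1.088, x_land=69.589, impact vy=-4.618
  bounce: vy ← 0.6·4.618 = 2.771
Arc 5: start y=0.000, vy=2.771 → t=0.565, apex=0.392, x_land=74.169, impact vy=-2.771
  bounce: vy ← 0.6·2.771 = 1.662
Arc 6: start y=0.000, vy=1.662 → t=0.339, apex=0.141, x_land=76.917, impact vy=-1.662
  bounce: vy ← 0.6·1.662 = 0.997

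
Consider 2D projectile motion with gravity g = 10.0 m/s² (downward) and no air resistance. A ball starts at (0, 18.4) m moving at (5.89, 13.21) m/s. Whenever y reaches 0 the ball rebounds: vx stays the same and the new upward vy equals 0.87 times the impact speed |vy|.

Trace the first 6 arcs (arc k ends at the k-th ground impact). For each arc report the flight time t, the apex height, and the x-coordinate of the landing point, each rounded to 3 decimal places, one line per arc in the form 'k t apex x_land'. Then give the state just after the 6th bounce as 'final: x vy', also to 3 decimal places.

1 3.650 27.125 21.500
2 4.053 20.531 45.370
3 3.526 15.540 66.138
4 3.068 11.762 84.206
5 2.669 8.903 99.925
6 2.322 6.739 113.600
final: 113.600 10.100

Arc 1: start y=18.400, vy=13.210 → t=3.650, apex=27.125, x_land=21.500, impact vy=-23.292
  bounce: vy ← 0.87·23.292 = 20.264
Arc 2: start y=0.000, vy=20.264 → t=4.053, apex=20.531, x_land=45.370, impact vy=-20.264
  bounce: vy ← 0.87·20.264 = 17.630
Arc 3: start y=0.000, vy=17.630 → t=3.526, apex=15.540, x_land=66.138, impact vy=-17.630
  bounce: vy ← 0.87·17.630 = 15.338
Arc 4: start y=0.000, vy=15.338 → t=3.068, apex=11.762, x_land=84.206, impact vy=-15.338
  bounce: vy ← 0.87·15.338 = 13.344
Arc 5: start y=0.000, vy=13.344 → t=2.669, apex=8.903, x_land=99.925, impact vy=-13.344
  bounce: vy ← 0.87·13.344 = 11.609
Arc 6: start y=0.000, vy=11.609 → t=2.322, apex=6.739, x_land=113.600, impact vy=-11.609
  bounce: vy ← 0.87·11.609 = 10.100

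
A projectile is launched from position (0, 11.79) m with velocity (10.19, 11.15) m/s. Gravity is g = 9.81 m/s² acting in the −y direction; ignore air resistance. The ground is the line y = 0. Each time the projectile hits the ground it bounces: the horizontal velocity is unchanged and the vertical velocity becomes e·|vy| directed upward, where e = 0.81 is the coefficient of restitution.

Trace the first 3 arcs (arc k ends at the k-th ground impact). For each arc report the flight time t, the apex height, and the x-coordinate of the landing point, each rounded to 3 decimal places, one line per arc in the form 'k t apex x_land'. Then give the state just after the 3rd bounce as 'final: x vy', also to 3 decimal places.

1 3.059 18.127 31.171
2 3.114 11.893 62.905
3 2.523 7.803 88.610
final: 88.610 10.022

Arc 1: start y=11.790, vy=11.150 → t=3.059, apex=18.127, x_land=31.171, impact vy=-18.858
  bounce: vy ← 0.81·18.858 = 15.275
Arc 2: start y=0.000, vy=15.275 → t=3.114, apex=11.893, x_land=62.905, impact vy=-15.275
  bounce: vy ← 0.81·15.275 = 12.373
Arc 3: start y=0.000, vy=12.373 → t=2.523, apex=7.803, x_land=88.610, impact vy=-12.373
  bounce: vy ← 0.81·12.373 = 10.022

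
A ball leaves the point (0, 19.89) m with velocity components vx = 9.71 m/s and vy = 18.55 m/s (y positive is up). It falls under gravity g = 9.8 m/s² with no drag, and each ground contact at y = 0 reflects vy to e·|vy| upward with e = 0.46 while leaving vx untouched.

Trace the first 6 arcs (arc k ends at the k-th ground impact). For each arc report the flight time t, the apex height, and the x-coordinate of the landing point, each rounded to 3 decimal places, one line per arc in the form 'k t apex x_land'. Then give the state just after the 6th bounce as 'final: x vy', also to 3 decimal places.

Arc 1: start y=19.890, vy=18.550 → t=4.657, apex=37.446, x_land=45.222, impact vy=-27.091
  bounce: vy ← 0.46·27.091 = 12.462
Arc 2: start y=0.000, vy=12.462 → t=2.543, apex=7.924, x_land=69.918, impact vy=-12.462
  bounce: vy ← 0.46·12.462 = 5.733
Arc 3: start y=0.000, vy=5.733 → t=1.170, apex=1.677, x_land=81.277, impact vy=-5.733
  bounce: vy ← 0.46·5.733 = 2.637
Arc 4: start y=0.000, vy=2.637 → t=0.538, apex=0.355, x_land=86.503, impact vy=-2.637
  bounce: vy ← 0.46·2.637 = 1.213
Arc 5: start y=0.000, vy=1.213 → t=0.248, apex=0.075, x_land=88.907, impact vy=-1.213
  bounce: vy ← 0.46·1.213 = 0.558
Arc 6: start y=0.000, vy=0.558 → t=0.114, apex=0.016, x_land=90.012, impact vy=-0.558
  bounce: vy ← 0.46·0.558 = 0.257

1 4.657 37.446 45.222
2 2.543 7.924 69.918
3 1.170 1.677 81.277
4 0.538 0.355 86.503
5 0.248 0.075 88.907
6 0.114 0.016 90.012
final: 90.012 0.257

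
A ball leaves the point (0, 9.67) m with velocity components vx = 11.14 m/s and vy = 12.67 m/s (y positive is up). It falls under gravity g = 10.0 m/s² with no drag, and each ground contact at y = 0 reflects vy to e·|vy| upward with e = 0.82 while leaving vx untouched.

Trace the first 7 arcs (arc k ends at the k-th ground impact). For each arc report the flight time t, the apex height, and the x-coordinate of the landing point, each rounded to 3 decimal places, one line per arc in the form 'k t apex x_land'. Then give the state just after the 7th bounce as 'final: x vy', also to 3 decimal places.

1 3.148 17.696 35.072
2 3.085 11.899 69.443
3 2.530 8.001 97.627
4 2.075 5.380 120.737
5 1.701 3.617 139.688
6 1.395 2.432 155.228
7 1.144 1.636 167.970
final: 167.970 4.690

Arc 1: start y=9.670, vy=12.670 → t=3.148, apex=17.696, x_land=35.072, impact vy=-18.813
  bounce: vy ← 0.82·18.813 = 15.427
Arc 2: start y=0.000, vy=15.427 → t=3.085, apex=11.899, x_land=69.443, impact vy=-15.427
  bounce: vy ← 0.82·15.427 = 12.650
Arc 3: start y=0.000, vy=12.650 → t=2.530, apex=8.001, x_land=97.627, impact vy=-12.650
  bounce: vy ← 0.82·12.650 = 10.373
Arc 4: start y=0.000, vy=10.373 → t=2.075, apex=5.380, x_land=120.737, impact vy=-10.373
  bounce: vy ← 0.82·10.373 = 8.506
Arc 5: start y=0.000, vy=8.506 → t=1.701, apex=3.617, x_land=139.688, impact vy=-8.506
  bounce: vy ← 0.82·8.506 = 6.975
Arc 6: start y=0.000, vy=6.975 → t=1.395, apex=2.432, x_land=155.228, impact vy=-6.975
  bounce: vy ← 0.82·6.975 = 5.719
Arc 7: start y=0.000, vy=5.719 → t=1.144, apex=1.636, x_land=167.970, impact vy=-5.719
  bounce: vy ← 0.82·5.719 = 4.690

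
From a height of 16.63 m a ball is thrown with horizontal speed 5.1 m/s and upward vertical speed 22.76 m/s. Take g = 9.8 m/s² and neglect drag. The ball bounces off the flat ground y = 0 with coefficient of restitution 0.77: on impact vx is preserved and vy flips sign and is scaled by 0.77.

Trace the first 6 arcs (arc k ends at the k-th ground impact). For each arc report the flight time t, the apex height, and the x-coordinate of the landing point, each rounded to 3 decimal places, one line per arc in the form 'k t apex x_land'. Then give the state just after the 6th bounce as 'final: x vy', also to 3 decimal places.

Arc 1: start y=16.630, vy=22.760 → t=5.287, apex=43.059, x_land=26.963, impact vy=-29.051
  bounce: vy ← 0.77·29.051 = 22.369
Arc 2: start y=0.000, vy=22.369 → t=4.565, apex=25.530, x_land=50.245, impact vy=-22.369
  bounce: vy ← 0.77·22.369 = 17.224
Arc 3: start y=0.000, vy=17.224 → t=3.515, apex=15.137, x_land=68.173, impact vy=-17.224
  bounce: vy ← 0.77·17.224 = 13.263
Arc 4: start y=0.000, vy=13.263 → t=2.707, apex=8.975, x_land=81.977, impact vy=-13.263
  bounce: vy ← 0.77·13.263 = 10.212
Arc 5: start y=0.000, vy=10.212 → t=2.084, apex=5.321, x_land=92.606, impact vy=-10.212
  bounce: vy ← 0.77·10.212 = 7.864
Arc 6: start y=0.000, vy=7.864 → t=1.605, apex=3.155, x_land=100.790, impact vy=-7.864
  bounce: vy ← 0.77·7.864 = 6.055

1 5.287 43.059 26.963
2 4.565 25.530 50.245
3 3.515 15.137 68.173
4 2.707 8.975 81.977
5 2.084 5.321 92.606
6 1.605 3.155 100.790
final: 100.790 6.055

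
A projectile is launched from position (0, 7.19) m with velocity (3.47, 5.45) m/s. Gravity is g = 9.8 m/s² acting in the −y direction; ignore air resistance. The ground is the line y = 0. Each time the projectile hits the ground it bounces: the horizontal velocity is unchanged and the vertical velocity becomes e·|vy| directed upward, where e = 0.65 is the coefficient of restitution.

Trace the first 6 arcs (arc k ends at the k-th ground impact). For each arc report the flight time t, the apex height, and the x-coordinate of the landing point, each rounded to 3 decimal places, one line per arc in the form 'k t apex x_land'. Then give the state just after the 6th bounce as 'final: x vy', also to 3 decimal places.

1 1.889 8.705 6.555
2 1.733 3.678 12.568
3 1.126 1.554 16.476
4 0.732 0.657 19.016
5 0.476 0.277 20.667
6 0.309 0.117 21.741
final: 21.741 0.985

Arc 1: start y=7.190, vy=5.450 → t=1.889, apex=8.705, x_land=6.555, impact vy=-13.062
  bounce: vy ← 0.65·13.062 = 8.491
Arc 2: start y=0.000, vy=8.491 → t=1.733, apex=3.678, x_land=12.568, impact vy=-8.491
  bounce: vy ← 0.65·8.491 = 5.519
Arc 3: start y=0.000, vy=5.519 → t=1.126, apex=1.554, x_land=16.476, impact vy=-5.519
  bounce: vy ← 0.65·5.519 = 3.587
Arc 4: start y=0.000, vy=3.587 → t=0.732, apex=0.657, x_land=19.016, impact vy=-3.587
  bounce: vy ← 0.65·3.587 = 2.332
Arc 5: start y=0.000, vy=2.332 → t=0.476, apex=0.277, x_land=20.667, impact vy=-2.332
  bounce: vy ← 0.65·2.332 = 1.516
Arc 6: start y=0.000, vy=1.516 → t=0.309, apex=0.117, x_land=21.741, impact vy=-1.516
  bounce: vy ← 0.65·1.516 = 0.985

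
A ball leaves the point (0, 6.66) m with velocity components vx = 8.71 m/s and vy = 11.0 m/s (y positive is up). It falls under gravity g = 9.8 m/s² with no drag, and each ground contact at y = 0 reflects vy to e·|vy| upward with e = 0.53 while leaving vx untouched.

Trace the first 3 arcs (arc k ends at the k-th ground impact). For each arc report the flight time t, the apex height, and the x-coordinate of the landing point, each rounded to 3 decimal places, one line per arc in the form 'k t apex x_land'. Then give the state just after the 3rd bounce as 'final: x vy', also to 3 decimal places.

Arc 1: start y=6.660, vy=11.000 → t=2.741, apex=12.833, x_land=23.872, impact vy=-15.860
  bounce: vy ← 0.53·15.860 = 8.406
Arc 2: start y=0.000, vy=8.406 → t=1.715, apex=3.605, x_land=38.814, impact vy=-8.406
  bounce: vy ← 0.53·8.406 = 4.455
Arc 3: start y=0.000, vy=4.455 → t=0.909, apex=1.013, x_land=46.733, impact vy=-4.455
  bounce: vy ← 0.53·4.455 = 2.361

1 2.741 12.833 23.872
2 1.715 3.605 38.814
3 0.909 1.013 46.733
final: 46.733 2.361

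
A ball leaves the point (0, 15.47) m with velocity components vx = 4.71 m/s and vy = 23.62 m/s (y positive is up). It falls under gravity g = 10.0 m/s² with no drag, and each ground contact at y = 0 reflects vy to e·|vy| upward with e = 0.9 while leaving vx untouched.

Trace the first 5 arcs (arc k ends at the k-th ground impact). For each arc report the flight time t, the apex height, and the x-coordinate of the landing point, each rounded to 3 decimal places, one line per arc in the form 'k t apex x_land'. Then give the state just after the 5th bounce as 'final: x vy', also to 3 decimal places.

Arc 1: start y=15.470, vy=23.620 → t=5.307, apex=43.365, x_land=24.996, impact vy=-29.450
  bounce: vy ← 0.9·29.450 = 26.505
Arc 2: start y=0.000, vy=26.505 → t=5.301, apex=35.126, x_land=49.964, impact vy=-26.505
  bounce: vy ← 0.9·26.505 = 23.855
Arc 3: start y=0.000, vy=23.855 → t=4.771, apex=28.452, x_land=72.435, impact vy=-23.855
  bounce: vy ← 0.9·23.855 = 21.469
Arc 4: start y=0.000, vy=21.469 → t=4.294, apex=23.046, x_land=92.659, impact vy=-21.469
  bounce: vy ← 0.9·21.469 = 19.322
Arc 5: start y=0.000, vy=19.322 → t=3.864, apex=18.667, x_land=110.860, impact vy=-19.322
  bounce: vy ← 0.9·19.322 = 17.390

1 5.307 43.365 24.996
2 5.301 35.126 49.964
3 4.771 28.452 72.435
4 4.294 23.046 92.659
5 3.864 18.667 110.860
final: 110.860 17.390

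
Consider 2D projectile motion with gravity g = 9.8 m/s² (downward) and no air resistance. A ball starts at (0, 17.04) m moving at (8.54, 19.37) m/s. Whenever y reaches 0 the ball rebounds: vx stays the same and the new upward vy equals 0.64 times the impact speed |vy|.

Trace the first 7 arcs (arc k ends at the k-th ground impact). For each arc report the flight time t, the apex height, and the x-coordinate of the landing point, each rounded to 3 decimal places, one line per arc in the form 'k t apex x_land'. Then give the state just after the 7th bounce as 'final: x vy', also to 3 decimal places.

1 4.694 36.183 40.086
2 3.478 14.820 69.790
3 2.226 6.070 88.801
4 1.425 2.486 100.968
5 0.912 1.018 108.755
6 0.584 0.417 113.739
7 0.373 0.171 116.928
final: 116.928 1.171

Arc 1: start y=17.040, vy=19.370 → t=4.694, apex=36.183, x_land=40.086, impact vy=-26.630
  bounce: vy ← 0.64·26.630 = 17.043
Arc 2: start y=0.000, vy=17.043 → t=3.478, apex=14.820, x_land=69.790, impact vy=-17.043
  bounce: vy ← 0.64·17.043 = 10.908
Arc 3: start y=0.000, vy=10.908 → t=2.226, apex=6.070, x_land=88.801, impact vy=-10.908
  bounce: vy ← 0.64·10.908 = 6.981
Arc 4: start y=0.000, vy=6.981 → t=1.425, apex=2.486, x_land=100.968, impact vy=-6.981
  bounce: vy ← 0.64·6.981 = 4.468
Arc 5: start y=0.000, vy=4.468 → t=0.912, apex=1.018, x_land=108.755, impact vy=-4.468
  bounce: vy ← 0.64·4.468 = 2.859
Arc 6: start y=0.000, vy=2.859 → t=0.584, apex=0.417, x_land=113.739, impact vy=-2.859
  bounce: vy ← 0.64·2.859 = 1.830
Arc 7: start y=0.000, vy=1.830 → t=0.373, apex=0.171, x_land=116.928, impact vy=-1.830
  bounce: vy ← 0.64·1.830 = 1.171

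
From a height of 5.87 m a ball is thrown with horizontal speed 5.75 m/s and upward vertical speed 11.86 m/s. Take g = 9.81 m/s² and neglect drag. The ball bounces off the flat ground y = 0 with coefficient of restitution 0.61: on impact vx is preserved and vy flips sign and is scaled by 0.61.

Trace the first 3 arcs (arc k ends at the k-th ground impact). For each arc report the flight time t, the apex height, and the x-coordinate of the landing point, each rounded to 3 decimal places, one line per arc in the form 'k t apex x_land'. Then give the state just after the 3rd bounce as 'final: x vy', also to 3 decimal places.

1 2.839 13.039 16.327
2 1.989 4.852 27.764
3 1.213 1.805 34.741
final: 34.741 3.630

Arc 1: start y=5.870, vy=11.860 → t=2.839, apex=13.039, x_land=16.327, impact vy=-15.995
  bounce: vy ← 0.61·15.995 = 9.757
Arc 2: start y=0.000, vy=9.757 → t=1.989, apex=4.852, x_land=27.764, impact vy=-9.757
  bounce: vy ← 0.61·9.757 = 5.952
Arc 3: start y=0.000, vy=5.952 → t=1.213, apex=1.805, x_land=34.741, impact vy=-5.952
  bounce: vy ← 0.61·5.952 = 3.630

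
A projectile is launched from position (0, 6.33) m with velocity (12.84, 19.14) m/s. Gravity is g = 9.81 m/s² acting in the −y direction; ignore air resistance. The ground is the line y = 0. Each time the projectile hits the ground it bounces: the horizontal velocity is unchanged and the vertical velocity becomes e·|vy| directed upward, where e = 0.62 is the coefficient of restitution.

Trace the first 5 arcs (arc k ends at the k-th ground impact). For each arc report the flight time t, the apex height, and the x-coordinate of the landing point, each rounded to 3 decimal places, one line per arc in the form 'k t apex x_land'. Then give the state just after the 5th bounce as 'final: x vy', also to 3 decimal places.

1 4.209 25.002 54.041
2 2.800 9.611 89.987
3 1.736 3.694 112.273
4 1.076 1.420 126.091
5 0.667 0.546 134.658
final: 134.658 2.029

Arc 1: start y=6.330, vy=19.140 → t=4.209, apex=25.002, x_land=54.041, impact vy=-22.148
  bounce: vy ← 0.62·22.148 = 13.732
Arc 2: start y=0.000, vy=13.732 → t=2.800, apex=9.611, x_land=89.987, impact vy=-13.732
  bounce: vy ← 0.62·13.732 = 8.514
Arc 3: start y=0.000, vy=8.514 → t=1.736, apex=3.694, x_land=112.273, impact vy=-8.514
  bounce: vy ← 0.62·8.514 = 5.278
Arc 4: start y=0.000, vy=5.278 → t=1.076, apex=1.420, x_land=126.091, impact vy=-5.278
  bounce: vy ← 0.62·5.278 = 3.273
Arc 5: start y=0.000, vy=3.273 → t=0.667, apex=0.546, x_land=134.658, impact vy=-3.273
  bounce: vy ← 0.62·3.273 = 2.029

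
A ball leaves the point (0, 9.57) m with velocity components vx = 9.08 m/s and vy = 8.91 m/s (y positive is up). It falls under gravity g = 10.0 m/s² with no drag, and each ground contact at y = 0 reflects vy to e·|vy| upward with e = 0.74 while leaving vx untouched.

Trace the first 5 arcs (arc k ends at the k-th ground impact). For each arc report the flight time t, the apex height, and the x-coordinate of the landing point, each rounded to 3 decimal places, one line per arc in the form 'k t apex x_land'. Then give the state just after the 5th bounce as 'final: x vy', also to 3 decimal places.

Arc 1: start y=9.570, vy=8.910 → t=2.537, apex=13.539, x_land=23.032, impact vy=-16.456
  bounce: vy ← 0.74·16.456 = 12.177
Arc 2: start y=0.000, vy=12.177 → t=2.435, apex=7.414, x_land=45.146, impact vy=-12.177
  bounce: vy ← 0.74·12.177 = 9.011
Arc 3: start y=0.000, vy=9.011 → t=1.802, apex=4.060, x_land=61.510, impact vy=-9.011
  bounce: vy ← 0.74·9.011 = 6.668
Arc 4: start y=0.000, vy=6.668 → t=1.334, apex=2.223, x_land=73.619, impact vy=-6.668
  bounce: vy ← 0.74·6.668 = 4.934
Arc 5: start y=0.000, vy=4.934 → t=0.987, apex=1.217, x_land=82.580, impact vy=-4.934
  bounce: vy ← 0.74·4.934 = 3.652

1 2.537 13.539 23.032
2 2.435 7.414 45.146
3 1.802 4.060 61.510
4 1.334 2.223 73.619
5 0.987 1.217 82.580
final: 82.580 3.652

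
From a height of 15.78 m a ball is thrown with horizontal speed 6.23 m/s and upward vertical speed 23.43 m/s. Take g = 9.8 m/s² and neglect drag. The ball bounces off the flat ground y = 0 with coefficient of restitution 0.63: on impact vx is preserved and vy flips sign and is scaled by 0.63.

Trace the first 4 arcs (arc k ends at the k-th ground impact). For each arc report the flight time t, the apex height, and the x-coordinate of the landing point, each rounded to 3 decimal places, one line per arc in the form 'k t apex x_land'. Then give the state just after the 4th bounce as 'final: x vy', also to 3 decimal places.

Arc 1: start y=15.780, vy=23.430 → t=5.380, apex=43.788, x_land=33.519, impact vy=-29.296
  bounce: vy ← 0.63·29.296 = 18.456
Arc 2: start y=0.000, vy=18.456 → t=3.767, apex=17.380, x_land=56.985, impact vy=-18.456
  bounce: vy ← 0.63·18.456 = 11.628
Arc 3: start y=0.000, vy=11.628 → t=2.373, apex=6.898, x_land=71.768, impact vy=-11.628
  bounce: vy ← 0.63·11.628 = 7.325
Arc 4: start y=0.000, vy=7.325 → t=1.495, apex=2.738, x_land=81.082, impact vy=-7.325
  bounce: vy ← 0.63·7.325 = 4.615

1 5.380 43.788 33.519
2 3.767 17.380 56.985
3 2.373 6.898 71.768
4 1.495 2.738 81.082
final: 81.082 4.615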